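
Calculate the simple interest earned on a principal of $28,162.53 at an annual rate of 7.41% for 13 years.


Simple interest formula: I = P × r × t
I = $28,162.53 × 0.0741 × 13
I = $27,128.97

I = P × r × t = $27,128.97


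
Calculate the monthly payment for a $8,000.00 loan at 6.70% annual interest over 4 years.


Loan payment formula: PMT = PV × r / (1 − (1 + r)^(−n))
Monthly rate r = 0.067/12 ≈ 0.00558333, n = 48 months
Denominator: 1 − (1 + 0.067/12)^(−48) = 0.234522
PMT = $8,000.00 × (0.067/12) / 0.234522
PMT = $190.46 per month

PMT = PV × r / (1-(1+r)^(-n)) = $190.46/month


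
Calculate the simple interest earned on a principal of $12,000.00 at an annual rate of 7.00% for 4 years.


Simple interest formula: I = P × r × t
I = $12,000.00 × 0.07 × 4
I = $3,360.00

I = P × r × t = $3,360.00


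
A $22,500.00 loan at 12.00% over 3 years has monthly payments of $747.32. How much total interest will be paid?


Total paid over the life of the loan = PMT × n.
Total paid = $747.32 × 36 = $26,903.52
Total interest = total paid − principal = $26,903.52 − $22,500.00 = $4,403.52

Total interest = (PMT × n) - PV = $4,403.52


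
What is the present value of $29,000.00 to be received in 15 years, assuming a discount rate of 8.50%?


Present value formula: PV = FV / (1 + r)^t
PV = $29,000.00 / (1 + 0.085)^15
PV = $29,000.00 / 3.399743
PV = $8,530.06

PV = FV / (1 + r)^t = $8,530.06


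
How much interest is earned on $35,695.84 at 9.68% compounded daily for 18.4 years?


Compound interest earned = final amount − principal.
A = P(1 + r/n)^(nt) = $35,695.84 × (1 + 0.0968/365)^(365 × 18.4) = $211,858.38
Interest = A − P = $211,858.38 − $35,695.84 = $176,162.54

Interest = A - P = $176,162.54


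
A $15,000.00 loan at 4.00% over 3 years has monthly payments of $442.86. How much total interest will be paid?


Total paid over the life of the loan = PMT × n.
Total paid = $442.86 × 36 = $15,942.96
Total interest = total paid − principal = $15,942.96 − $15,000.00 = $942.96

Total interest = (PMT × n) - PV = $942.96


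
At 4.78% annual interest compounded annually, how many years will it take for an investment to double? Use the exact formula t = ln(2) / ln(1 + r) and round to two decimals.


Doubling condition: (1 + r)^t = 2
Take ln of both sides: t × ln(1 + r) = ln(2)
t = ln(2) / ln(1 + r)
t = 0.693147 / 0.046693
t = 14.84

t = ln(2) / ln(1 + r) = 14.84 years


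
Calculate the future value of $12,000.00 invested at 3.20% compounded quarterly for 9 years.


Compound interest formula: A = P(1 + r/n)^(nt)
A = $12,000.00 × (1 + 0.032/4)^(4 × 9)
Growth factor: (1 + 0.032/4)^36 = 1.332230
A = $12,000.00 × 1.332230
A = $15,986.76

A = P(1 + r/n)^(nt) = $15,986.76


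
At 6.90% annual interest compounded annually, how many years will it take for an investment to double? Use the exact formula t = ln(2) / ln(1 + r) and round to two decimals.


Doubling condition: (1 + r)^t = 2
Take ln of both sides: t × ln(1 + r) = ln(2)
t = ln(2) / ln(1 + r)
t = 0.693147 / 0.066724
t = 10.39

t = ln(2) / ln(1 + r) = 10.39 years


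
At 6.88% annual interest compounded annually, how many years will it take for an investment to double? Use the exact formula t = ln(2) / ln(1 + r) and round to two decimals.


Doubling condition: (1 + r)^t = 2
Take ln of both sides: t × ln(1 + r) = ln(2)
t = ln(2) / ln(1 + r)
t = 0.693147 / 0.066537
t = 10.42

t = ln(2) / ln(1 + r) = 10.42 years


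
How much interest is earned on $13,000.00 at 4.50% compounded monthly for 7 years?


Compound interest earned = final amount − principal.
A = P(1 + r/n)^(nt) = $13,000.00 × (1 + 0.045/12)^(12 × 7) = $17,802.88
Interest = A − P = $17,802.88 − $13,000.00 = $4,802.88

Interest = A - P = $4,802.88


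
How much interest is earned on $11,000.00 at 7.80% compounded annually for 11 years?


Compound interest earned = final amount − principal.
A = P(1 + r/n)^(nt) = $11,000.00 × (1 + 0.078/1)^(1 × 11) = $25,130.38
Interest = A − P = $25,130.38 − $11,000.00 = $14,130.38

Interest = A - P = $14,130.38


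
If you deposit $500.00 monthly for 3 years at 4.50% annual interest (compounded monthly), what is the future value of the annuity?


Future value of an ordinary annuity: FV = PMT × ((1 + r)^n − 1) / r
Monthly rate r = 0.045/12 = 0.00375, n = 36
FV = $500.00 × ((1 + 0.045/12)^36 − 1) / (0.045/12)
FV = $500.00 × 38.466089
FV = $19,233.04

FV = PMT × ((1+r)^n - 1)/r = $19,233.04


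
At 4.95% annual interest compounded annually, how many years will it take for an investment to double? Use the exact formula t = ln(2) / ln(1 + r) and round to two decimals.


Doubling condition: (1 + r)^t = 2
Take ln of both sides: t × ln(1 + r) = ln(2)
t = ln(2) / ln(1 + r)
t = 0.693147 / 0.048314
t = 14.35

t = ln(2) / ln(1 + r) = 14.35 years


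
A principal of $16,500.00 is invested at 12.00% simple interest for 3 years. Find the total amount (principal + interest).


Total amount formula: A = P(1 + rt) = P + P·r·t
Interest: I = P × r × t = $16,500.00 × 0.12 × 3 = $5,940.00
A = P + I = $16,500.00 + $5,940.00 = $22,440.00

A = P + I = P(1 + rt) = $22,440.00


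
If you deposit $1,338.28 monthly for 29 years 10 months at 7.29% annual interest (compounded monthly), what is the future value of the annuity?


Future value of an ordinary annuity: FV = PMT × ((1 + r)^n − 1) / r
Monthly rate r = 0.0729/12 = 0.006075, n = 358
FV = $1,338.28 × ((1 + 0.0729/12)^358 − 1) / (0.0729/12)
FV = $1,338.28 × 1274.592578
FV = $1,705,761.76

FV = PMT × ((1+r)^n - 1)/r = $1,705,761.76


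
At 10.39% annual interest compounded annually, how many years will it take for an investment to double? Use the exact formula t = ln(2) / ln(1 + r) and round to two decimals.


Doubling condition: (1 + r)^t = 2
Take ln of both sides: t × ln(1 + r) = ln(2)
t = ln(2) / ln(1 + r)
t = 0.693147 / 0.098849
t = 7.01

t = ln(2) / ln(1 + r) = 7.01 years


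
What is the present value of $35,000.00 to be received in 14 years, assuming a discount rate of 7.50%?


Present value formula: PV = FV / (1 + r)^t
PV = $35,000.00 / (1 + 0.075)^14
PV = $35,000.00 / 2.752444
PV = $12,715.97

PV = FV / (1 + r)^t = $12,715.97


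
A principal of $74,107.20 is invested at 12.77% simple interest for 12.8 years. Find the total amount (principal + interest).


Total amount formula: A = P(1 + rt) = P + P·r·t
Interest: I = P × r × t = $74,107.20 × 0.1277 × 12.8 = $121,132.66
A = P + I = $74,107.20 + $121,132.66 = $195,239.86

A = P + I = P(1 + rt) = $195,239.86


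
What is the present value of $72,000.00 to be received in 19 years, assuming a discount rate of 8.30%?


Present value formula: PV = FV / (1 + r)^t
PV = $72,000.00 / (1 + 0.083)^19
PV = $72,000.00 / 4.549259
PV = $15,826.75

PV = FV / (1 + r)^t = $15,826.75


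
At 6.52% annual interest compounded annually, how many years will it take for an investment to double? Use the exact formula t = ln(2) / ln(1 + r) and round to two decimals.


Doubling condition: (1 + r)^t = 2
Take ln of both sides: t × ln(1 + r) = ln(2)
t = ln(2) / ln(1 + r)
t = 0.693147 / 0.063163
t = 10.97

t = ln(2) / ln(1 + r) = 10.97 years


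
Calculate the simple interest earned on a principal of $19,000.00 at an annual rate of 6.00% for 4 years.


Simple interest formula: I = P × r × t
I = $19,000.00 × 0.06 × 4
I = $4,560.00

I = P × r × t = $4,560.00


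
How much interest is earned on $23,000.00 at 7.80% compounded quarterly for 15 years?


Compound interest earned = final amount − principal.
A = P(1 + r/n)^(nt) = $23,000.00 × (1 + 0.078/4)^(4 × 15) = $73,275.98
Interest = A − P = $73,275.98 − $23,000.00 = $50,275.98

Interest = A - P = $50,275.98


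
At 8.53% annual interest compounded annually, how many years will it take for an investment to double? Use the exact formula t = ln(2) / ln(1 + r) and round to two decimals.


Doubling condition: (1 + r)^t = 2
Take ln of both sides: t × ln(1 + r) = ln(2)
t = ln(2) / ln(1 + r)
t = 0.693147 / 0.081856
t = 8.47

t = ln(2) / ln(1 + r) = 8.47 years


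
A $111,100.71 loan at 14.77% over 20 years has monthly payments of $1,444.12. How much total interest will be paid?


Total paid over the life of the loan = PMT × n.
Total paid = $1,444.12 × 240 = $346,588.80
Total interest = total paid − principal = $346,588.80 − $111,100.71 = $235,488.09

Total interest = (PMT × n) - PV = $235,488.09


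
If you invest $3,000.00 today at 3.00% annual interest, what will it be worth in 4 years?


Future value formula: FV = PV × (1 + r)^t
FV = $3,000.00 × (1 + 0.03)^4
FV = $3,000.00 × 1.125509
FV = $3,376.53

FV = PV × (1 + r)^t = $3,376.53


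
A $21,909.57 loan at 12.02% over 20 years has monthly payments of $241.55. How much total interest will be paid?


Total paid over the life of the loan = PMT × n.
Total paid = $241.55 × 240 = $57,972.00
Total interest = total paid − principal = $57,972.00 − $21,909.57 = $36,062.43

Total interest = (PMT × n) - PV = $36,062.43


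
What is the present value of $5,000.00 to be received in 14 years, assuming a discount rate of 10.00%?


Present value formula: PV = FV / (1 + r)^t
PV = $5,000.00 / (1 + 0.1)^14
PV = $5,000.00 / 3.797498
PV = $1,316.66

PV = FV / (1 + r)^t = $1,316.66


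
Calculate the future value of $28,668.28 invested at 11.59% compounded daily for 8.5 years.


Compound interest formula: A = P(1 + r/n)^(nt)
A = $28,668.28 × (1 + 0.1159/365)^(365 × 8.5)
Growth factor: (1 + 0.1159/365)^3102.5 = 2.6777948
A = $28,668.28 × 2.6777948
A = $76,767.77

A = P(1 + r/n)^(nt) = $76,767.77


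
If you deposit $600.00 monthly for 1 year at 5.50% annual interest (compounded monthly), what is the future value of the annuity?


Future value of an ordinary annuity: FV = PMT × ((1 + r)^n − 1) / r
Monthly rate r = 0.055/12 ≈ 0.00458333, n = 12
FV = $600.00 × ((1 + 0.055/12)^12 − 1) / (0.055/12)
FV = $600.00 × 12.307170
FV = $7,384.30

FV = PMT × ((1+r)^n - 1)/r = $7,384.30


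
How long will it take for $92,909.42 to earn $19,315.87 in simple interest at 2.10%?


Rearrange the simple interest formula for t:
I = P × r × t  ⇒  t = I / (P × r)
t = $19,315.87 / ($92,909.42 × 0.021)
t = 9.9

t = I/(P×r) = 9.9 years


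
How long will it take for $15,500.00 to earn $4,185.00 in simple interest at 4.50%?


Rearrange the simple interest formula for t:
I = P × r × t  ⇒  t = I / (P × r)
t = $4,185.00 / ($15,500.00 × 0.045)
t = 6

t = I/(P×r) = 6 years


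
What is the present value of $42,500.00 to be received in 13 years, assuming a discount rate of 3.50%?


Present value formula: PV = FV / (1 + r)^t
PV = $42,500.00 / (1 + 0.035)^13
PV = $42,500.00 / 1.563956
PV = $27,174.68

PV = FV / (1 + r)^t = $27,174.68


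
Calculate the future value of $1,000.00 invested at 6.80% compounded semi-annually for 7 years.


Compound interest formula: A = P(1 + r/n)^(nt)
A = $1,000.00 × (1 + 0.068/2)^(2 × 7)
Growth factor: (1 + 0.068/2)^14 = 1.596936
A = $1,000.00 × 1.596936
A = $1,596.94

A = P(1 + r/n)^(nt) = $1,596.94


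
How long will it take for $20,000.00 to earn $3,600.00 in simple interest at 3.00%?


Rearrange the simple interest formula for t:
I = P × r × t  ⇒  t = I / (P × r)
t = $3,600.00 / ($20,000.00 × 0.03)
t = 6

t = I/(P×r) = 6 years


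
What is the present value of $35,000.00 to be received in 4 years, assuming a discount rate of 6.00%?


Present value formula: PV = FV / (1 + r)^t
PV = $35,000.00 / (1 + 0.06)^4
PV = $35,000.00 / 1.262477
PV = $27,723.28

PV = FV / (1 + r)^t = $27,723.28


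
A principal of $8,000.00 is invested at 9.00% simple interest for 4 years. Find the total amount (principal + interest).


Total amount formula: A = P(1 + rt) = P + P·r·t
Interest: I = P × r × t = $8,000.00 × 0.09 × 4 = $2,880.00
A = P + I = $8,000.00 + $2,880.00 = $10,880.00

A = P + I = P(1 + rt) = $10,880.00


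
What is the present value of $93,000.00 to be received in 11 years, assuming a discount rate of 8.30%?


Present value formula: PV = FV / (1 + r)^t
PV = $93,000.00 / (1 + 0.083)^11
PV = $93,000.00 / 2.4038813
PV = $38,687.43

PV = FV / (1 + r)^t = $38,687.43


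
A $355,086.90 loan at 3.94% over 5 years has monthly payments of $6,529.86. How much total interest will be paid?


Total paid over the life of the loan = PMT × n.
Total paid = $6,529.86 × 60 = $391,791.60
Total interest = total paid − principal = $391,791.60 − $355,086.90 = $36,704.70

Total interest = (PMT × n) - PV = $36,704.70


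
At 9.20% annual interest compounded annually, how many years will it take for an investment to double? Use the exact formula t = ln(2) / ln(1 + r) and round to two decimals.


Doubling condition: (1 + r)^t = 2
Take ln of both sides: t × ln(1 + r) = ln(2)
t = ln(2) / ln(1 + r)
t = 0.693147 / 0.088011
t = 7.88

t = ln(2) / ln(1 + r) = 7.88 years


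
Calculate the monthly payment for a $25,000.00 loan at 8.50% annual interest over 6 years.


Loan payment formula: PMT = PV × r / (1 − (1 + r)^(−n))
Monthly rate r = 0.085/12 ≈ 0.00708333, n = 72 months
Denominator: 1 − (1 + 0.085/12)^(−72) = 0.398424
PMT = $25,000.00 × (0.085/12) / 0.398424
PMT = $444.46 per month

PMT = PV × r / (1-(1+r)^(-n)) = $444.46/month


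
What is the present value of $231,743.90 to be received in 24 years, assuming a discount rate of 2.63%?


Present value formula: PV = FV / (1 + r)^t
PV = $231,743.90 / (1 + 0.0263)^24
PV = $231,743.90 / 1.8645923
PV = $124,286.63

PV = FV / (1 + r)^t = $124,286.63


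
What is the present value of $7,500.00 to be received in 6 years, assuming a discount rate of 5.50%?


Present value formula: PV = FV / (1 + r)^t
PV = $7,500.00 / (1 + 0.055)^6
PV = $7,500.00 / 1.378843
PV = $5,439.34

PV = FV / (1 + r)^t = $5,439.34


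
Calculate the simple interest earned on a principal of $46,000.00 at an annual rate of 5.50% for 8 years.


Simple interest formula: I = P × r × t
I = $46,000.00 × 0.055 × 8
I = $20,240.00

I = P × r × t = $20,240.00


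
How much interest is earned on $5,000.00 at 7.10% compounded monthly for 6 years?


Compound interest earned = final amount − principal.
A = P(1 + r/n)^(nt) = $5,000.00 × (1 + 0.071/12)^(12 × 6) = $7,646.00
Interest = A − P = $7,646.00 − $5,000.00 = $2,646.00

Interest = A - P = $2,646.00


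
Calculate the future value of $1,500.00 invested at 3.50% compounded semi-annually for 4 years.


Compound interest formula: A = P(1 + r/n)^(nt)
A = $1,500.00 × (1 + 0.035/2)^(2 × 4)
Growth factor: (1 + 0.035/2)^8 = 1.148882
A = $1,500.00 × 1.148882
A = $1,723.32

A = P(1 + r/n)^(nt) = $1,723.32


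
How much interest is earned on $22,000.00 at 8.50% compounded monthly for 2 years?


Compound interest earned = final amount − principal.
A = P(1 + r/n)^(nt) = $22,000.00 × (1 + 0.085/12)^(12 × 2) = $26,061.08
Interest = A − P = $26,061.08 − $22,000.00 = $4,061.08

Interest = A - P = $4,061.08


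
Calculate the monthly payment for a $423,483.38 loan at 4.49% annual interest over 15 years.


Loan payment formula: PMT = PV × r / (1 − (1 + r)^(−n))
Monthly rate r = 0.0449/12 ≈ 0.00374167, n = 180 months
Denominator: 1 − (1 + 0.0449/12)^(−180) = 0.489438
PMT = $423,483.38 × (0.0449/12) / 0.489438
PMT = $3,237.46 per month

PMT = PV × r / (1-(1+r)^(-n)) = $3,237.46/month


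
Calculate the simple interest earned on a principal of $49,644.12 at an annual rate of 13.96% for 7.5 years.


Simple interest formula: I = P × r × t
I = $49,644.12 × 0.1396 × 7.5
I = $51,977.39

I = P × r × t = $51,977.39


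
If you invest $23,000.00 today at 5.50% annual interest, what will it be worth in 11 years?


Future value formula: FV = PV × (1 + r)^t
FV = $23,000.00 × (1 + 0.055)^11
FV = $23,000.00 × 1.8020924
FV = $41,448.13

FV = PV × (1 + r)^t = $41,448.13


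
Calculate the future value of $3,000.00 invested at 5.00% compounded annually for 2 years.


Compound interest formula: A = P(1 + r/n)^(nt)
A = $3,000.00 × (1 + 0.05/1)^(1 × 2)
Growth factor: (1 + 0.05/1)^2 = 1.102500
A = $3,000.00 × 1.102500
A = $3,307.50

A = P(1 + r/n)^(nt) = $3,307.50


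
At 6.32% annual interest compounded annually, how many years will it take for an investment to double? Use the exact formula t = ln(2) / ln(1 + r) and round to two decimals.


Doubling condition: (1 + r)^t = 2
Take ln of both sides: t × ln(1 + r) = ln(2)
t = ln(2) / ln(1 + r)
t = 0.693147 / 0.061283
t = 11.31

t = ln(2) / ln(1 + r) = 11.31 years


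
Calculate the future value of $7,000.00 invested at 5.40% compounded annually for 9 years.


Compound interest formula: A = P(1 + r/n)^(nt)
A = $7,000.00 × (1 + 0.054/1)^(1 × 9)
Growth factor: (1 + 0.054/1)^9 = 1.605334
A = $7,000.00 × 1.605334
A = $11,237.34

A = P(1 + r/n)^(nt) = $11,237.34


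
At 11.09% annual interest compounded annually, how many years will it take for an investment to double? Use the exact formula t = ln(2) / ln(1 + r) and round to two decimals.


Doubling condition: (1 + r)^t = 2
Take ln of both sides: t × ln(1 + r) = ln(2)
t = ln(2) / ln(1 + r)
t = 0.693147 / 0.105170
t = 6.59

t = ln(2) / ln(1 + r) = 6.59 years


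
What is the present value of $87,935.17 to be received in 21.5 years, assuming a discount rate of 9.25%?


Present value formula: PV = FV / (1 + r)^t
PV = $87,935.17 / (1 + 0.0925)^21.5
PV = $87,935.17 / 6.699788
PV = $13,125.07

PV = FV / (1 + r)^t = $13,125.07


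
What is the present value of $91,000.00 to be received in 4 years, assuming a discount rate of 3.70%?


Present value formula: PV = FV / (1 + r)^t
PV = $91,000.00 / (1 + 0.037)^4
PV = $91,000.00 / 1.1564185
PV = $78,691.24

PV = FV / (1 + r)^t = $78,691.24


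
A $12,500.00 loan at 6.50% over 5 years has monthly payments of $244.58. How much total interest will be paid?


Total paid over the life of the loan = PMT × n.
Total paid = $244.58 × 60 = $14,674.80
Total interest = total paid − principal = $14,674.80 − $12,500.00 = $2,174.80

Total interest = (PMT × n) - PV = $2,174.80


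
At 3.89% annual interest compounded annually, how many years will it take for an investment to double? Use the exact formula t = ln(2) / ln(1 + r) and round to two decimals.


Doubling condition: (1 + r)^t = 2
Take ln of both sides: t × ln(1 + r) = ln(2)
t = ln(2) / ln(1 + r)
t = 0.693147 / 0.038162
t = 18.16

t = ln(2) / ln(1 + r) = 18.16 years


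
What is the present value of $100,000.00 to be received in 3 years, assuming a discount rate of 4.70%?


Present value formula: PV = FV / (1 + r)^t
PV = $100,000.00 / (1 + 0.047)^3
PV = $100,000.00 / 1.14773082
PV = $87,128.44

PV = FV / (1 + r)^t = $87,128.44


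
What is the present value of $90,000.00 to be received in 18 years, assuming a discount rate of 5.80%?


Present value formula: PV = FV / (1 + r)^t
PV = $90,000.00 / (1 + 0.058)^18
PV = $90,000.00 / 2.7589385
PV = $32,621.24

PV = FV / (1 + r)^t = $32,621.24


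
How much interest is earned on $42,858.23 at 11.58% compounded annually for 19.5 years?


Compound interest earned = final amount − principal.
A = P(1 + r/n)^(nt) = $42,858.23 × (1 + 0.1158/1)^(1 × 19.5) = $363,051.47
Interest = A − P = $363,051.47 − $42,858.23 = $320,193.24

Interest = A - P = $320,193.24


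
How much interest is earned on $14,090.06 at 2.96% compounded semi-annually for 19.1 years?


Compound interest earned = final amount − principal.
A = P(1 + r/n)^(nt) = $14,090.06 × (1 + 0.0296/2)^(2 × 19.1) = $24,697.12
Interest = A − P = $24,697.12 − $14,090.06 = $10,607.06

Interest = A - P = $10,607.06


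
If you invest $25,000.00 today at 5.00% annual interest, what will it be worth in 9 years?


Future value formula: FV = PV × (1 + r)^t
FV = $25,000.00 × (1 + 0.05)^9
FV = $25,000.00 × 1.55132822
FV = $38,783.21

FV = PV × (1 + r)^t = $38,783.21


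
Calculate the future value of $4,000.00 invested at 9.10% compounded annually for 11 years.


Compound interest formula: A = P(1 + r/n)^(nt)
A = $4,000.00 × (1 + 0.091/1)^(1 × 11)
Growth factor: (1 + 0.091/1)^11 = 2.606587
A = $4,000.00 × 2.606587
A = $10,426.35

A = P(1 + r/n)^(nt) = $10,426.35


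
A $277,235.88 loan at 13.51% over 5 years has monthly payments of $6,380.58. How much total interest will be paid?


Total paid over the life of the loan = PMT × n.
Total paid = $6,380.58 × 60 = $382,834.80
Total interest = total paid − principal = $382,834.80 − $277,235.88 = $105,598.92

Total interest = (PMT × n) - PV = $105,598.92


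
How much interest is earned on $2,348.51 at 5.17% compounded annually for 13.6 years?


Compound interest earned = final amount − principal.
A = P(1 + r/n)^(nt) = $2,348.51 × (1 + 0.0517/1)^(1 × 13.6) = $4,661.46
Interest = A − P = $4,661.46 − $2,348.51 = $2,312.95

Interest = A - P = $2,312.95


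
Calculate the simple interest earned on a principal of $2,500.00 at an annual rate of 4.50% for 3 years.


Simple interest formula: I = P × r × t
I = $2,500.00 × 0.045 × 3
I = $337.50

I = P × r × t = $337.50


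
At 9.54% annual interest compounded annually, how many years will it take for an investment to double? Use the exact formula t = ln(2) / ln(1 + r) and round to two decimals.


Doubling condition: (1 + r)^t = 2
Take ln of both sides: t × ln(1 + r) = ln(2)
t = ln(2) / ln(1 + r)
t = 0.693147 / 0.091120
t = 7.61

t = ln(2) / ln(1 + r) = 7.61 years


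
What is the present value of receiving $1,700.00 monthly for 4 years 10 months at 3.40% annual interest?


Present value of an ordinary annuity: PV = PMT × (1 − (1 + r)^(−n)) / r
Monthly rate r = 0.034/12 ≈ 0.00283333, n = 58
PV = $1,700.00 × (1 − (1 + 0.034/12)^(−58)) / (0.034/12)
PV = $1,700.00 × 53.415412
PV = $90,806.20

PV = PMT × (1-(1+r)^(-n))/r = $90,806.20


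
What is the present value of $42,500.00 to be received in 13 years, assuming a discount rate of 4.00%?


Present value formula: PV = FV / (1 + r)^t
PV = $42,500.00 / (1 + 0.04)^13
PV = $42,500.00 / 1.6650735
PV = $25,524.40

PV = FV / (1 + r)^t = $25,524.40


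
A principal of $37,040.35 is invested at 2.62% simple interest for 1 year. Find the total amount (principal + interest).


Total amount formula: A = P(1 + rt) = P + P·r·t
Interest: I = P × r × t = $37,040.35 × 0.0262 × 1 = $970.46
A = P + I = $37,040.35 + $970.46 = $38,010.81

A = P + I = P(1 + rt) = $38,010.81


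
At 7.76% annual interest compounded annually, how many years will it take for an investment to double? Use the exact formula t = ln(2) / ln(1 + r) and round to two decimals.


Doubling condition: (1 + r)^t = 2
Take ln of both sides: t × ln(1 + r) = ln(2)
t = ln(2) / ln(1 + r)
t = 0.693147 / 0.074736
t = 9.27

t = ln(2) / ln(1 + r) = 9.27 years


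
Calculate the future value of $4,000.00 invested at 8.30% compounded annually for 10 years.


Compound interest formula: A = P(1 + r/n)^(nt)
A = $4,000.00 × (1 + 0.083/1)^(1 × 10)
Growth factor: (1 + 0.083/1)^10 = 2.219650
A = $4,000.00 × 2.219650
A = $8,878.60

A = P(1 + r/n)^(nt) = $8,878.60


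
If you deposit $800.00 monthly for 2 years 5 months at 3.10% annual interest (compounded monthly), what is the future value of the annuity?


Future value of an ordinary annuity: FV = PMT × ((1 + r)^n − 1) / r
Monthly rate r = 0.031/12 ≈ 0.00258333, n = 29
FV = $800.00 × ((1 + 0.031/12)^29 − 1) / (0.031/12)
FV = $800.00 × 30.073634
FV = $24,058.91

FV = PMT × ((1+r)^n - 1)/r = $24,058.91


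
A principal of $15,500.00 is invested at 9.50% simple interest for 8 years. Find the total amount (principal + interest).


Total amount formula: A = P(1 + rt) = P + P·r·t
Interest: I = P × r × t = $15,500.00 × 0.095 × 8 = $11,780.00
A = P + I = $15,500.00 + $11,780.00 = $27,280.00

A = P + I = P(1 + rt) = $27,280.00


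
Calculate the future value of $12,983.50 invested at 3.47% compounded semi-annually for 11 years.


Compound interest formula: A = P(1 + r/n)^(nt)
A = $12,983.50 × (1 + 0.0347/2)^(2 × 11)
Growth factor: (1 + 0.0347/2)^22 = 1.4599856
A = $12,983.50 × 1.4599856
A = $18,955.72

A = P(1 + r/n)^(nt) = $18,955.72


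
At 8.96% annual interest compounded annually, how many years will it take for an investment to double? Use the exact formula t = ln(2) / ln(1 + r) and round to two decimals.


Doubling condition: (1 + r)^t = 2
Take ln of both sides: t × ln(1 + r) = ln(2)
t = ln(2) / ln(1 + r)
t = 0.693147 / 0.085811
t = 8.08

t = ln(2) / ln(1 + r) = 8.08 years


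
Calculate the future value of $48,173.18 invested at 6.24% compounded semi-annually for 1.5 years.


Compound interest formula: A = P(1 + r/n)^(nt)
A = $48,173.18 × (1 + 0.0624/2)^(2 × 1.5)
Growth factor: (1 + 0.0624/2)^3 = 1.0965507
A = $48,173.18 × 1.0965507
A = $52,824.33

A = P(1 + r/n)^(nt) = $52,824.33


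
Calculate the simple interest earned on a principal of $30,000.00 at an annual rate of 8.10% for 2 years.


Simple interest formula: I = P × r × t
I = $30,000.00 × 0.081 × 2
I = $4,860.00

I = P × r × t = $4,860.00


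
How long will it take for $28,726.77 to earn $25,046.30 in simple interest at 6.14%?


Rearrange the simple interest formula for t:
I = P × r × t  ⇒  t = I / (P × r)
t = $25,046.30 / ($28,726.77 × 0.0614)
t = 14.2

t = I/(P×r) = 14.2 years


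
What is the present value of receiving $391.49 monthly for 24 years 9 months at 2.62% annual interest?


Present value of an ordinary annuity: PV = PMT × (1 − (1 + r)^(−n)) / r
Monthly rate r = 0.0262/12 ≈ 0.00218333, n = 297
PV = $391.49 × (1 − (1 + 0.0262/12)^(−297)) / (0.0262/12)
PV = $391.49 × 218.370095
PV = $85,489.71

PV = PMT × (1-(1+r)^(-n))/r = $85,489.71


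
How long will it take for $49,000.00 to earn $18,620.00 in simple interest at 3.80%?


Rearrange the simple interest formula for t:
I = P × r × t  ⇒  t = I / (P × r)
t = $18,620.00 / ($49,000.00 × 0.038)
t = 10

t = I/(P×r) = 10 years


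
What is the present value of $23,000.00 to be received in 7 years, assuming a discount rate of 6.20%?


Present value formula: PV = FV / (1 + r)^t
PV = $23,000.00 / (1 + 0.062)^7
PV = $23,000.00 / 1.5236023
PV = $15,095.80

PV = FV / (1 + r)^t = $15,095.80


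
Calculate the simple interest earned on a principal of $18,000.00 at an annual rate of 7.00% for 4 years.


Simple interest formula: I = P × r × t
I = $18,000.00 × 0.07 × 4
I = $5,040.00

I = P × r × t = $5,040.00


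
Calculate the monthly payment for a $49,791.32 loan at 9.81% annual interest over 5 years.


Loan payment formula: PMT = PV × r / (1 − (1 + r)^(−n))
Monthly rate r = 0.0981/12 = 0.008175, n = 60 months
Denominator: 1 − (1 + 0.0981/12)^(−60) = 0.386458
PMT = $49,791.32 × (0.0981/12) / 0.386458
PMT = $1,053.27 per month

PMT = PV × r / (1-(1+r)^(-n)) = $1,053.27/month


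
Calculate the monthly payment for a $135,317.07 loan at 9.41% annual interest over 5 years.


Loan payment formula: PMT = PV × r / (1 − (1 + r)^(−n))
Monthly rate r = 0.0941/12 ≈ 0.00784167, n = 60 months
Denominator: 1 − (1 + 0.0941/12)^(−60) = 0.374163
PMT = $135,317.07 × (0.0941/12) / 0.374163
PMT = $2,835.96 per month

PMT = PV × r / (1-(1+r)^(-n)) = $2,835.96/month


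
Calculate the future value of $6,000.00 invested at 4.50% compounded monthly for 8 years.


Compound interest formula: A = P(1 + r/n)^(nt)
A = $6,000.00 × (1 + 0.045/12)^(12 × 8)
Growth factor: (1 + 0.045/12)^96 = 1.432365
A = $6,000.00 × 1.432365
A = $8,594.19

A = P(1 + r/n)^(nt) = $8,594.19


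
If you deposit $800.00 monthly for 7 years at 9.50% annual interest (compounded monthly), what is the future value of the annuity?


Future value of an ordinary annuity: FV = PMT × ((1 + r)^n − 1) / r
Monthly rate r = 0.095/12 ≈ 0.00791667, n = 84
FV = $800.00 × ((1 + 0.095/12)^84 − 1) / (0.095/12)
FV = $800.00 × 118.661756
FV = $94,929.40

FV = PMT × ((1+r)^n - 1)/r = $94,929.40


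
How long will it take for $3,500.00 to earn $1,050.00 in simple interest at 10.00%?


Rearrange the simple interest formula for t:
I = P × r × t  ⇒  t = I / (P × r)
t = $1,050.00 / ($3,500.00 × 0.1)
t = 3

t = I/(P×r) = 3 years


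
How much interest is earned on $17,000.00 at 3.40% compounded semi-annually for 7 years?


Compound interest earned = final amount − principal.
A = P(1 + r/n)^(nt) = $17,000.00 × (1 + 0.034/2)^(2 × 7) = $21,524.96
Interest = A − P = $21,524.96 − $17,000.00 = $4,524.96

Interest = A - P = $4,524.96


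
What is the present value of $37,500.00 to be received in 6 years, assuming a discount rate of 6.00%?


Present value formula: PV = FV / (1 + r)^t
PV = $37,500.00 / (1 + 0.06)^6
PV = $37,500.00 / 1.418519
PV = $26,436.02

PV = FV / (1 + r)^t = $26,436.02


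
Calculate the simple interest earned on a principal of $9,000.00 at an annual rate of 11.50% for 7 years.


Simple interest formula: I = P × r × t
I = $9,000.00 × 0.115 × 7
I = $7,245.00

I = P × r × t = $7,245.00


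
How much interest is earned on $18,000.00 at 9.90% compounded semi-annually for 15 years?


Compound interest earned = final amount − principal.
A = P(1 + r/n)^(nt) = $18,000.00 × (1 + 0.099/2)^(2 × 15) = $76,691.25
Interest = A − P = $76,691.25 − $18,000.00 = $58,691.25

Interest = A - P = $58,691.25


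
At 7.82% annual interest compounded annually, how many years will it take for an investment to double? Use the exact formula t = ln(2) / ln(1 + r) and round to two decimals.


Doubling condition: (1 + r)^t = 2
Take ln of both sides: t × ln(1 + r) = ln(2)
t = ln(2) / ln(1 + r)
t = 0.693147 / 0.075293
t = 9.21

t = ln(2) / ln(1 + r) = 9.21 years


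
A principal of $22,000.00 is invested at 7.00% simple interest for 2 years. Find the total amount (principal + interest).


Total amount formula: A = P(1 + rt) = P + P·r·t
Interest: I = P × r × t = $22,000.00 × 0.07 × 2 = $3,080.00
A = P + I = $22,000.00 + $3,080.00 = $25,080.00

A = P + I = P(1 + rt) = $25,080.00


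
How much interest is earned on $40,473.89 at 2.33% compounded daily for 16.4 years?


Compound interest earned = final amount − principal.
A = P(1 + r/n)^(nt) = $40,473.89 × (1 + 0.0233/365)^(365 × 16.4) = $59,309.23
Interest = A − P = $59,309.23 − $40,473.89 = $18,835.34

Interest = A - P = $18,835.34


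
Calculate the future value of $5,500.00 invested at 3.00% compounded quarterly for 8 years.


Compound interest formula: A = P(1 + r/n)^(nt)
A = $5,500.00 × (1 + 0.03/4)^(4 × 8)
Growth factor: (1 + 0.03/4)^32 = 1.270111
A = $5,500.00 × 1.270111
A = $6,985.61

A = P(1 + r/n)^(nt) = $6,985.61


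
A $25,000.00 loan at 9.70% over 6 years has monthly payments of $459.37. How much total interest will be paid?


Total paid over the life of the loan = PMT × n.
Total paid = $459.37 × 72 = $33,074.64
Total interest = total paid − principal = $33,074.64 − $25,000.00 = $8,074.64

Total interest = (PMT × n) - PV = $8,074.64


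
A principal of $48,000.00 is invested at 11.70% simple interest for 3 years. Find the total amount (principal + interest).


Total amount formula: A = P(1 + rt) = P + P·r·t
Interest: I = P × r × t = $48,000.00 × 0.117 × 3 = $16,848.00
A = P + I = $48,000.00 + $16,848.00 = $64,848.00

A = P + I = P(1 + rt) = $64,848.00


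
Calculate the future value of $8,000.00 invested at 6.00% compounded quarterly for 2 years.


Compound interest formula: A = P(1 + r/n)^(nt)
A = $8,000.00 × (1 + 0.06/4)^(4 × 2)
Growth factor: (1 + 0.06/4)^8 = 1.126493
A = $8,000.00 × 1.126493
A = $9,011.94

A = P(1 + r/n)^(nt) = $9,011.94


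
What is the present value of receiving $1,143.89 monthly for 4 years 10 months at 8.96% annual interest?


Present value of an ordinary annuity: PV = PMT × (1 − (1 + r)^(−n)) / r
Monthly rate r = 0.0896/12 ≈ 0.00746667, n = 58
PV = $1,143.89 × (1 − (1 + 0.0896/12)^(−58)) / (0.0896/12)
PV = $1,143.89 × 46.933739
PV = $53,687.03

PV = PMT × (1-(1+r)^(-n))/r = $53,687.03


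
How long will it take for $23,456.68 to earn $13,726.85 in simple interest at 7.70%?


Rearrange the simple interest formula for t:
I = P × r × t  ⇒  t = I / (P × r)
t = $13,726.85 / ($23,456.68 × 0.077)
t = 7.6

t = I/(P×r) = 7.6 years


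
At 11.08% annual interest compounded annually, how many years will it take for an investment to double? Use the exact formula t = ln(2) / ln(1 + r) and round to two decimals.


Doubling condition: (1 + r)^t = 2
Take ln of both sides: t × ln(1 + r) = ln(2)
t = ln(2) / ln(1 + r)
t = 0.693147 / 0.105080
t = 6.60

t = ln(2) / ln(1 + r) = 6.60 years


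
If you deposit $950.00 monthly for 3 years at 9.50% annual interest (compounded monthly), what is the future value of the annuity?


Future value of an ordinary annuity: FV = PMT × ((1 + r)^n − 1) / r
Monthly rate r = 0.095/12 ≈ 0.00791667, n = 36
FV = $950.00 × ((1 + 0.095/12)^36 − 1) / (0.095/12)
FV = $950.00 × 41.465760
FV = $39,392.47

FV = PMT × ((1+r)^n - 1)/r = $39,392.47


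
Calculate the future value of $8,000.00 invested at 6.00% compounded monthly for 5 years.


Compound interest formula: A = P(1 + r/n)^(nt)
A = $8,000.00 × (1 + 0.06/12)^(12 × 5)
Growth factor: (1 + 0.06/12)^60 = 1.348850
A = $8,000.00 × 1.348850
A = $10,790.80

A = P(1 + r/n)^(nt) = $10,790.80


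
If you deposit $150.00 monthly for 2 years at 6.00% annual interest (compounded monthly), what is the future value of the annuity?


Future value of an ordinary annuity: FV = PMT × ((1 + r)^n − 1) / r
Monthly rate r = 0.06/12 = 0.005, n = 24
FV = $150.00 × ((1 + 0.06/12)^24 − 1) / (0.06/12)
FV = $150.00 × 25.431955
FV = $3,814.79

FV = PMT × ((1+r)^n - 1)/r = $3,814.79


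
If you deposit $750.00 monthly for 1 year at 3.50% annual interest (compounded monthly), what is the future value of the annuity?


Future value of an ordinary annuity: FV = PMT × ((1 + r)^n − 1) / r
Monthly rate r = 0.035/12 ≈ 0.00291667, n = 12
FV = $750.00 × ((1 + 0.035/12)^12 − 1) / (0.035/12)
FV = $750.00 × 12.194384
FV = $9,145.79

FV = PMT × ((1+r)^n - 1)/r = $9,145.79


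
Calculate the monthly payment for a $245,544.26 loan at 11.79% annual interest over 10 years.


Loan payment formula: PMT = PV × r / (1 − (1 + r)^(−n))
Monthly rate r = 0.1179/12 = 0.009825, n = 120 months
Denominator: 1 − (1 + 0.1179/12)^(−120) = 0.690639
PMT = $245,544.26 × (0.1179/12) / 0.690639
PMT = $3,493.10 per month

PMT = PV × r / (1-(1+r)^(-n)) = $3,493.10/month


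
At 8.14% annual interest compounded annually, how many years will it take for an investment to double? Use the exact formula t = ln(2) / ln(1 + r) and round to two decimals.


Doubling condition: (1 + r)^t = 2
Take ln of both sides: t × ln(1 + r) = ln(2)
t = ln(2) / ln(1 + r)
t = 0.693147 / 0.078256
t = 8.86

t = ln(2) / ln(1 + r) = 8.86 years


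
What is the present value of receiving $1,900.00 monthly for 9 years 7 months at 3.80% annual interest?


Present value of an ordinary annuity: PV = PMT × (1 − (1 + r)^(−n)) / r
Monthly rate r = 0.038/12 ≈ 0.00316667, n = 115
PV = $1,900.00 × (1 − (1 + 0.038/12)^(−115)) / (0.038/12)
PV = $1,900.00 × 96.260442
PV = $182,894.84

PV = PMT × (1-(1+r)^(-n))/r = $182,894.84


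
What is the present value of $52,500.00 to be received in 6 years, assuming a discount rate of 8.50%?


Present value formula: PV = FV / (1 + r)^t
PV = $52,500.00 / (1 + 0.085)^6
PV = $52,500.00 / 1.6314675
PV = $32,179.62

PV = FV / (1 + r)^t = $32,179.62


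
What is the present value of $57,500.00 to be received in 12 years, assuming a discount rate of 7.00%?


Present value formula: PV = FV / (1 + r)^t
PV = $57,500.00 / (1 + 0.07)^12
PV = $57,500.00 / 2.2521916
PV = $25,530.69

PV = FV / (1 + r)^t = $25,530.69


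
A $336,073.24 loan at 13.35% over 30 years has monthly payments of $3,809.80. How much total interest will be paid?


Total paid over the life of the loan = PMT × n.
Total paid = $3,809.80 × 360 = $1,371,528.00
Total interest = total paid − principal = $1,371,528.00 − $336,073.24 = $1,035,454.76

Total interest = (PMT × n) - PV = $1,035,454.76


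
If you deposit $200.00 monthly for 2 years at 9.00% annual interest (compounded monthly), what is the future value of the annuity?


Future value of an ordinary annuity: FV = PMT × ((1 + r)^n − 1) / r
Monthly rate r = 0.09/12 = 0.0075, n = 24
FV = $200.00 × ((1 + 0.09/12)^24 − 1) / (0.09/12)
FV = $200.00 × 26.188471
FV = $5,237.69

FV = PMT × ((1+r)^n - 1)/r = $5,237.69


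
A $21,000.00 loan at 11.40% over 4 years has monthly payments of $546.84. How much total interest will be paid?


Total paid over the life of the loan = PMT × n.
Total paid = $546.84 × 48 = $26,248.32
Total interest = total paid − principal = $26,248.32 − $21,000.00 = $5,248.32

Total interest = (PMT × n) - PV = $5,248.32


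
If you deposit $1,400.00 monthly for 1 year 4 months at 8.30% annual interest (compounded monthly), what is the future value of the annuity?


Future value of an ordinary annuity: FV = PMT × ((1 + r)^n − 1) / r
Monthly rate r = 0.083/12 ≈ 0.00691667, n = 16
FV = $1,400.00 × ((1 + 0.083/12)^16 − 1) / (0.083/12)
FV = $1,400.00 × 16.857403
FV = $23,600.36

FV = PMT × ((1+r)^n - 1)/r = $23,600.36


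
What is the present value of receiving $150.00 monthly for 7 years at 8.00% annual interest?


Present value of an ordinary annuity: PV = PMT × (1 − (1 + r)^(−n)) / r
Monthly rate r = 0.08/12 ≈ 0.00666667, n = 84
PV = $150.00 × (1 − (1 + 0.08/12)^(−84)) / (0.08/12)
PV = $150.00 × 64.159261
PV = $9,623.89

PV = PMT × (1-(1+r)^(-n))/r = $9,623.89


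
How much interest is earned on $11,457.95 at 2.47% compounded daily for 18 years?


Compound interest earned = final amount − principal.
A = P(1 + r/n)^(nt) = $11,457.95 × (1 + 0.0247/365)^(365 × 18) = $17,872.60
Interest = A − P = $17,872.60 − $11,457.95 = $6,414.65

Interest = A - P = $6,414.65


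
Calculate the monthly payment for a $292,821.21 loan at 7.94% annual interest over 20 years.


Loan payment formula: PMT = PV × r / (1 − (1 + r)^(−n))
Monthly rate r = 0.0794/12 ≈ 0.00661667, n = 240 months
Denominator: 1 − (1 + 0.0794/12)^(−240) = 0.794595
PMT = $292,821.21 × (0.0794/12) / 0.794595
PMT = $2,438.35 per month

PMT = PV × r / (1-(1+r)^(-n)) = $2,438.35/month


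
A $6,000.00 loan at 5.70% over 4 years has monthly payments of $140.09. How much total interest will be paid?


Total paid over the life of the loan = PMT × n.
Total paid = $140.09 × 48 = $6,724.32
Total interest = total paid − principal = $6,724.32 − $6,000.00 = $724.32

Total interest = (PMT × n) - PV = $724.32


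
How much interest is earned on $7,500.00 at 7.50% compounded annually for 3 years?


Compound interest earned = final amount − principal.
A = P(1 + r/n)^(nt) = $7,500.00 × (1 + 0.075/1)^(1 × 3) = $9,317.23
Interest = A − P = $9,317.23 − $7,500.00 = $1,817.23

Interest = A - P = $1,817.23


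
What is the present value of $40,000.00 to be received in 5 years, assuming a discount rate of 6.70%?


Present value formula: PV = FV / (1 + r)^t
PV = $40,000.00 / (1 + 0.067)^5
PV = $40,000.00 / 1.3829997
PV = $28,922.64

PV = FV / (1 + r)^t = $28,922.64


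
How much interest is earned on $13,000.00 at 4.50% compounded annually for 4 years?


Compound interest earned = final amount − principal.
A = P(1 + r/n)^(nt) = $13,000.00 × (1 + 0.045/1)^(1 × 4) = $15,502.74
Interest = A − P = $15,502.74 − $13,000.00 = $2,502.74

Interest = A - P = $2,502.74


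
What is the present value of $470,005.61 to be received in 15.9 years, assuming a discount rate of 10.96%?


Present value formula: PV = FV / (1 + r)^t
PV = $470,005.61 / (1 + 0.1096)^15.9
PV = $470,005.61 / 5.225725
PV = $89,940.75

PV = FV / (1 + r)^t = $89,940.75
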